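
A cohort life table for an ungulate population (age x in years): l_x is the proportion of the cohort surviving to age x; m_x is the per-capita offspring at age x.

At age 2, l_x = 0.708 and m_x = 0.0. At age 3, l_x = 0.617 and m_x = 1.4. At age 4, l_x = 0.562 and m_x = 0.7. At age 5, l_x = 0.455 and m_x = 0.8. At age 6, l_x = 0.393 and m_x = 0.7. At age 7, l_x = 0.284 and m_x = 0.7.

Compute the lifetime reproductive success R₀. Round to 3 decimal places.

R₀ = Σ l_x m_x:
  age 2: 0.708 × 0.0 = 0.0000
  age 3: 0.617 × 1.4 = 0.8638
  age 4: 0.562 × 0.7 = 0.3934
  age 5: 0.455 × 0.8 = 0.3640
  age 6: 0.393 × 0.7 = 0.2751
  age 7: 0.284 × 0.7 = 0.1988
R₀ = 0.0000 + 0.8638 + 0.3934 + 0.3640 + 0.2751 + 0.1988 = 2.0951

2.095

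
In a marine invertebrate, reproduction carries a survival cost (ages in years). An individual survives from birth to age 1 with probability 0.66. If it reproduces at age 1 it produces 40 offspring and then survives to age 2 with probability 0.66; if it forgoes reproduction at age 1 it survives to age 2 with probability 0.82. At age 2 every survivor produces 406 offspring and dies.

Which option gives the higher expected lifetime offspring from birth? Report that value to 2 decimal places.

219.73

breed at age 1: R₀ = 0.66 × (40 + 0.66 × 406) = 0.66 × 307.9600 = 203.2536
delay to age 2: R₀ = 0.66 × (0.82 × 406) = 0.66 × 332.9200 = 219.7272
Higher: delay to age 2 (219.7272).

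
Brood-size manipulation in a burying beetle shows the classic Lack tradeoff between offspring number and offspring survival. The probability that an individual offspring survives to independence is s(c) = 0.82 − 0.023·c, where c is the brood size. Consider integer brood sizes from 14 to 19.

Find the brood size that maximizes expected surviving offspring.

18

Expected surviving offspring = c × s(c):
  c=14: 14 × 0.498 = 6.972
  c=15: 15 × 0.475 = 7.125
  c=16: 16 × 0.452 = 7.232
  c=17: 17 × 0.429 = 7.293
  c=18: 18 × 0.406 = 7.308
  c=19: 19 × 0.383 = 7.277
Maximum at c = 18 (7.308 surviving offspring).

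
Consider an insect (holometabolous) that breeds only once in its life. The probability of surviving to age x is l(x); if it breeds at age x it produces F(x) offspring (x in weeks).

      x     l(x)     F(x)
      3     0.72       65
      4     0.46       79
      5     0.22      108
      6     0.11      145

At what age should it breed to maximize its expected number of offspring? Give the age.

3

Expected offspring if breeding at age x = l(x) × F(x):
  age 3: 0.72 × 65 = 46.800
  age 4: 0.46 × 79 = 36.340
  age 5: 0.22 × 108 = 23.760
  age 6: 0.11 × 145 = 15.950
Maximum at age 3 (46.800).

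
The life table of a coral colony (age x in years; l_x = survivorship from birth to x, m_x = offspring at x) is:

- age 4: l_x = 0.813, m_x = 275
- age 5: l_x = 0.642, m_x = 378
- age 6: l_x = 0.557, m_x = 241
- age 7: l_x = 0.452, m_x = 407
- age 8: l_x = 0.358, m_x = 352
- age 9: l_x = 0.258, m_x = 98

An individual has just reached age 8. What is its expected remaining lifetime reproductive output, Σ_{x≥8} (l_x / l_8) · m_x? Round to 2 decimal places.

l_8 = 0.358. Conditional survival from age 8 to x is l_x / l_8.
  x=8: (0.358/0.358) × 352 = 352.0000
  x=9: (0.258/0.358) × 98 = 70.6257
Sum = 352.0000 + 70.6257 = 422.6257

422.63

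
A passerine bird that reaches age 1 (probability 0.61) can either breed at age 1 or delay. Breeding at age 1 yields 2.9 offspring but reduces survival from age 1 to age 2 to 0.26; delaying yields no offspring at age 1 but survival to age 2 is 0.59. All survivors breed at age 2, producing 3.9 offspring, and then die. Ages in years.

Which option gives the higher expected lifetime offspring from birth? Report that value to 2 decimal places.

breed at age 1: R₀ = 0.61 × (2.9 + 0.26 × 3.9) = 0.61 × 3.9140 = 2.3875
delay to age 2: R₀ = 0.61 × (0.59 × 3.9) = 0.61 × 2.3010 = 1.4036
Higher: breed at age 1 (2.3875).

2.39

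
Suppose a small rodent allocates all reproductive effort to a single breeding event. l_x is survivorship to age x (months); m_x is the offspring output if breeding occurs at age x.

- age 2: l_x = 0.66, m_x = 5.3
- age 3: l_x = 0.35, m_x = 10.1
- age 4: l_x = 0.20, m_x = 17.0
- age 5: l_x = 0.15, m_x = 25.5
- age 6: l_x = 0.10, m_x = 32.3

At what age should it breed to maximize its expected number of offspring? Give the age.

Expected offspring if breeding at age x = l_x × m_x:
  age 2: 0.66 × 5.3 = 3.498
  age 3: 0.35 × 10.1 = 3.535
  age 4: 0.20 × 17.0 = 3.400
  age 5: 0.15 × 25.5 = 3.825
  age 6: 0.10 × 32.3 = 3.230
Maximum at age 5 (3.825).

5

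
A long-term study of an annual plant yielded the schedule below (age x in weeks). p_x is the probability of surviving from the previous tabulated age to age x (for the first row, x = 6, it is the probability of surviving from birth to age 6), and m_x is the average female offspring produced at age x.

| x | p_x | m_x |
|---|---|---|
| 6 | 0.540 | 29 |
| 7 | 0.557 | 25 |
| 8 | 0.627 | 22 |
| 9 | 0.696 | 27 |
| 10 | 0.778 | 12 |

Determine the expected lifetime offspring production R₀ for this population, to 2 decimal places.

32.10

Survivorship from birth: l_x = p_6·p_7·…·p_x.
  l_6 = 0.54000
  l_7 = 0.30078
  l_8 = 0.18859
  l_9 = 0.13126
  l_10 = 0.10212
R₀ = Σ l_x m_x:
  age 6: 0.54000 × 29 = 15.6600
  age 7: 0.30078 × 25 = 7.5195
  age 8: 0.18859 × 22 = 4.1490
  age 9: 0.13126 × 27 = 3.5440
  age 10: 0.10212 × 12 = 1.2254
R₀ = 15.6600 + 7.5195 + 4.1490 + 3.5440 + 1.2254 = 32.0979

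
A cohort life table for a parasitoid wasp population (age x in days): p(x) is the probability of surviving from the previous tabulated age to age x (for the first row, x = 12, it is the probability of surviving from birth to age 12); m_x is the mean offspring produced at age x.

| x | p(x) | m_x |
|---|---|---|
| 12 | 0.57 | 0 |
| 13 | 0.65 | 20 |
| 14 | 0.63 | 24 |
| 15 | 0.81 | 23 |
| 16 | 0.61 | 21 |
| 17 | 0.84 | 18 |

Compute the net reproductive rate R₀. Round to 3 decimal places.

Survivorship from birth: l_x = p_12·p_13·…·p_x.
  l_12 = 0.57000
  l_13 = 0.37050
  l_14 = 0.23342
  l_15 = 0.18907
  l_16 = 0.11533
  l_17 = 0.09688
R₀ = Σ l_x m_x:
  age 12: 0.57000 × 0 = 0.0000
  age 13: 0.37050 × 20 = 7.4100
  age 14: 0.23342 × 24 = 5.6021
  age 15: 0.18907 × 23 = 4.3486
  age 16: 0.11533 × 21 = 2.4219
  age 17: 0.09688 × 18 = 1.7438
R₀ = 0.0000 + 7.4100 + 5.6021 + 4.3486 + 2.4219 + 1.7438 = 21.5265

21.526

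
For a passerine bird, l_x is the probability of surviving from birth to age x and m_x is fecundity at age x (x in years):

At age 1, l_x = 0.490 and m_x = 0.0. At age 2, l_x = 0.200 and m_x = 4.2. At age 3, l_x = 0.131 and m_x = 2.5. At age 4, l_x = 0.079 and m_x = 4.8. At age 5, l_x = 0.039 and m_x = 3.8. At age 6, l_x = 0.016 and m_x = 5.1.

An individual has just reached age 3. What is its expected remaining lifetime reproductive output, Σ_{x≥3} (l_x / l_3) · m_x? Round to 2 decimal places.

7.15

l_3 = 0.131. Conditional survival from age 3 to x is l_x / l_3.
  x=3: (0.131/0.131) × 2.5 = 2.5000
  x=4: (0.079/0.131) × 4.8 = 2.8947
  x=5: (0.039/0.131) × 3.8 = 1.1313
  x=6: (0.016/0.131) × 5.1 = 0.6229
Sum = 2.5000 + 2.8947 + 1.1313 + 0.6229 = 7.1489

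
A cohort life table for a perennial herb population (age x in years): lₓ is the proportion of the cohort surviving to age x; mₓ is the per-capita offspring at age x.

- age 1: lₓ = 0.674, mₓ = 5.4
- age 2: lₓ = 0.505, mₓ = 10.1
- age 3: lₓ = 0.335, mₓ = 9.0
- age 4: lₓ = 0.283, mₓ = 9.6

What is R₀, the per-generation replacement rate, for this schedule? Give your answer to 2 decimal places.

14.47

R₀ = Σ lₓ mₓ:
  age 1: 0.674 × 5.4 = 3.6396
  age 2: 0.505 × 10.1 = 5.1005
  age 3: 0.335 × 9.0 = 3.0150
  age 4: 0.283 × 9.6 = 2.7168
R₀ = 3.6396 + 5.1005 + 3.0150 + 2.7168 = 14.4719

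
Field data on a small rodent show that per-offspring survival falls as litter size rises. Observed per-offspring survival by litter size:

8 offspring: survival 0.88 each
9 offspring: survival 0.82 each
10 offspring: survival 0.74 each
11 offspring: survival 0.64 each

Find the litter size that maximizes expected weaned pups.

Expected weaned pups = c × s(c):
  c=8: 8 × 0.88 = 7.040
  c=9: 9 × 0.82 = 7.380
  c=10: 10 × 0.74 = 7.400
  c=11: 11 × 0.64 = 7.040
Maximum at c = 10 (7.400 weaned pups).

10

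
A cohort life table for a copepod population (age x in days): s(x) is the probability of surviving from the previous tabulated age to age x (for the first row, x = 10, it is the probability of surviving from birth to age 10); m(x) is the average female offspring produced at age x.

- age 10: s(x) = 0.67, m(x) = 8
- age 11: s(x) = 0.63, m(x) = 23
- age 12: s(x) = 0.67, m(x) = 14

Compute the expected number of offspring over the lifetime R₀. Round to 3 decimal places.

19.028

Survivorship from birth: l_x = s_10·s_11·…·s_x.
  l_10 = 0.67000
  l_11 = 0.42210
  l_12 = 0.28281
R₀ = Σ l_x m(x):
  age 10: 0.67000 × 8 = 5.3600
  age 11: 0.42210 × 23 = 9.7083
  age 12: 0.28281 × 14 = 3.9593
R₀ = 5.3600 + 9.7083 + 3.9593 = 19.0276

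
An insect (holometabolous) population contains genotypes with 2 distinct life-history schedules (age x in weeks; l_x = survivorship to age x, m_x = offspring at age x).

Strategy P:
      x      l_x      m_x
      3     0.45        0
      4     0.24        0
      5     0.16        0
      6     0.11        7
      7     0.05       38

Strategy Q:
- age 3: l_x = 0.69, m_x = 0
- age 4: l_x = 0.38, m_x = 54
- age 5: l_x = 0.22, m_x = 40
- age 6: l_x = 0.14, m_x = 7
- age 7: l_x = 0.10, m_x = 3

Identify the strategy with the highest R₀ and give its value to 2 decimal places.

Strategy P: R₀ = 0.45×0 + 0.24×0 + 0.16×0 + 0.11×7 + 0.05×38 = 2.6700
Strategy Q: R₀ = 0.69×0 + 0.38×54 + 0.22×40 + 0.14×7 + 0.10×3 = 30.6000
Highest R₀: strategy Q with 30.6000.

30.60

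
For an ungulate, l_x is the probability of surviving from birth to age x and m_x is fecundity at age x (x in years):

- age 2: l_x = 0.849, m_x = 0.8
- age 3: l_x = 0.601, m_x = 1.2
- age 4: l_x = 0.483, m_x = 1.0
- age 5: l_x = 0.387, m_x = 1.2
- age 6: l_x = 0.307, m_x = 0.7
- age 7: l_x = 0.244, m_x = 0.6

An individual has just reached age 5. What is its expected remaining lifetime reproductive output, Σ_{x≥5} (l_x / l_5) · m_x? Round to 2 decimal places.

2.13

l_5 = 0.387. Conditional survival from age 5 to x is l_x / l_5.
  x=5: (0.387/0.387) × 1.2 = 1.2000
  x=6: (0.307/0.387) × 0.7 = 0.5553
  x=7: (0.244/0.387) × 0.6 = 0.3783
Sum = 1.2000 + 0.5553 + 0.3783 = 2.1336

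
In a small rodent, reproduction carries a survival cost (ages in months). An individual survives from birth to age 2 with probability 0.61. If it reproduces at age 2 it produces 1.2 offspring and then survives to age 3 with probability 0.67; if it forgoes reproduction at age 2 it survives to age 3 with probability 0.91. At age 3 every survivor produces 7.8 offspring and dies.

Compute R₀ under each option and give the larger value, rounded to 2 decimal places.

breed at age 2: R₀ = 0.61 × (1.2 + 0.67 × 7.8) = 0.61 × 6.4260 = 3.9199
delay to age 3: R₀ = 0.61 × (0.91 × 7.8) = 0.61 × 7.0980 = 4.3298
Higher: delay to age 3 (4.3298).

4.33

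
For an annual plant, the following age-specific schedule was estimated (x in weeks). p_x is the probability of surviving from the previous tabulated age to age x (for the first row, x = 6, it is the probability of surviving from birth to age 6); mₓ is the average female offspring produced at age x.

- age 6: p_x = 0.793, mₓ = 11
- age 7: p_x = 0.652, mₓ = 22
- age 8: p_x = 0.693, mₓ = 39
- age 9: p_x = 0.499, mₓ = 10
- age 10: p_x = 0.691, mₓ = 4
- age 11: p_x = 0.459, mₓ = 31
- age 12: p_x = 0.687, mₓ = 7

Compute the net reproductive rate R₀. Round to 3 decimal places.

Survivorship from birth: l_x = p_6·p_7·…·p_x.
  l_6 = 0.79300
  l_7 = 0.51704
  l_8 = 0.35831
  l_9 = 0.17879
  l_10 = 0.12355
  l_11 = 0.05671
  l_12 = 0.03896
R₀ = Σ l_x mₓ:
  age 6: 0.79300 × 11 = 8.7230
  age 7: 0.51704 × 22 = 11.3749
  age 8: 0.35831 × 39 = 13.9741
  age 9: 0.17879 × 10 = 1.7879
  age 10: 0.12355 × 4 = 0.4942
  age 11: 0.05671 × 31 = 1.7580
  age 12: 0.03896 × 7 = 0.2727
R₀ = 8.7230 + 11.3749 + 13.9741 + 1.7879 + 0.4942 + 1.7580 + 0.2727 = 38.3848

38.385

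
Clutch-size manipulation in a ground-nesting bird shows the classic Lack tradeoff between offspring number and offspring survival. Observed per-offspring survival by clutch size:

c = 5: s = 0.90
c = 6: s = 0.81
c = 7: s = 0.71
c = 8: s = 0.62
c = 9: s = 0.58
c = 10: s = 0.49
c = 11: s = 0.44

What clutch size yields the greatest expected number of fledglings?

Expected fledglings = c × s(c):
  c=5: 5 × 0.90 = 4.500
  c=6: 6 × 0.81 = 4.860
  c=7: 7 × 0.71 = 4.970
  c=8: 8 × 0.62 = 4.960
  c=9: 9 × 0.58 = 5.220
  c=10: 10 × 0.49 = 4.900
  c=11: 11 × 0.44 = 4.840
Maximum at c = 9 (5.220 fledglings).

9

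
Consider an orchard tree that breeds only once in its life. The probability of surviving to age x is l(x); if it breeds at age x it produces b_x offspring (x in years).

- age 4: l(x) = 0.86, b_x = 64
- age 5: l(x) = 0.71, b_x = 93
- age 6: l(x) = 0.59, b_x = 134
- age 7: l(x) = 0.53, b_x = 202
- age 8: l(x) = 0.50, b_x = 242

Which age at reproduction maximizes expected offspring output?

8

Expected offspring if breeding at age x = l(x) × b_x:
  age 4: 0.86 × 64 = 55.040
  age 5: 0.71 × 93 = 66.030
  age 6: 0.59 × 134 = 79.060
  age 7: 0.53 × 202 = 107.060
  age 8: 0.50 × 242 = 121.000
Maximum at age 8 (121.000).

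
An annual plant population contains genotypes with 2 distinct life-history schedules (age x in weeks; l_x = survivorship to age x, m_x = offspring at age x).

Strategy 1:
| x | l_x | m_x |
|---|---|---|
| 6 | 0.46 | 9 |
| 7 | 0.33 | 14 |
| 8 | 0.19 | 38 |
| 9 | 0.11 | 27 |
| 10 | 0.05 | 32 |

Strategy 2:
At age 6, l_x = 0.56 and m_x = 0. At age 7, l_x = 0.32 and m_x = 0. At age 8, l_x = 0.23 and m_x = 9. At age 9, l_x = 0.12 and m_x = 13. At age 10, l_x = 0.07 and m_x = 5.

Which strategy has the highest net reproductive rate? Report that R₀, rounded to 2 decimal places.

Strategy 1: R₀ = 0.46×9 + 0.33×14 + 0.19×38 + 0.11×27 + 0.05×32 = 20.5500
Strategy 2: R₀ = 0.56×0 + 0.32×0 + 0.23×9 + 0.12×13 + 0.07×5 = 3.9800
Highest R₀: strategy 1 with 20.5500.

20.55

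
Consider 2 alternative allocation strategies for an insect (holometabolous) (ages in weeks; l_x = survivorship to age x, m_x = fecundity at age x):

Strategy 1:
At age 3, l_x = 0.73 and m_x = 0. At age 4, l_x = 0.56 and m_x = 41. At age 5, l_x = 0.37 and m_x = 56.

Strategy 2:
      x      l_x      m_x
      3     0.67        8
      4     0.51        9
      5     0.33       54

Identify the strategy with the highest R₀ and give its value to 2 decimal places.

Strategy 1: R₀ = 0.73×0 + 0.56×41 + 0.37×56 = 43.6800
Strategy 2: R₀ = 0.67×8 + 0.51×9 + 0.33×54 = 27.7700
Highest R₀: strategy 1 with 43.6800.

43.68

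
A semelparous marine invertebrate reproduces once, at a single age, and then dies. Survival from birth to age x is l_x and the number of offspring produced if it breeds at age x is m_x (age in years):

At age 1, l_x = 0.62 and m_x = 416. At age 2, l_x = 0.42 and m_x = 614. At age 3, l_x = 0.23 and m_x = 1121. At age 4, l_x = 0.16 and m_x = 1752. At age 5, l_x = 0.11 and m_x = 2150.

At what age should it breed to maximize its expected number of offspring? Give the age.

Expected offspring if breeding at age x = l_x × m_x:
  age 1: 0.62 × 416 = 257.920
  age 2: 0.42 × 614 = 257.880
  age 3: 0.23 × 1121 = 257.830
  age 4: 0.16 × 1752 = 280.320
  age 5: 0.11 × 2150 = 236.500
Maximum at age 4 (280.320).

4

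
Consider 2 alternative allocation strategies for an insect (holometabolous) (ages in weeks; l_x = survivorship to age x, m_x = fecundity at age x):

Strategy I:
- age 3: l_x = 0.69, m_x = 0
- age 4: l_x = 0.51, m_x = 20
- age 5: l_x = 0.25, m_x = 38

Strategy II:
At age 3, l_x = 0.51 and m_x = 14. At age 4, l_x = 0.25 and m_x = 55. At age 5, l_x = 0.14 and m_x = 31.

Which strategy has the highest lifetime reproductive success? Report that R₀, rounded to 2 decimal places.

Strategy I: R₀ = 0.69×0 + 0.51×20 + 0.25×38 = 19.7000
Strategy II: R₀ = 0.51×14 + 0.25×55 + 0.14×31 = 25.2300
Highest R₀: strategy II with 25.2300.

25.23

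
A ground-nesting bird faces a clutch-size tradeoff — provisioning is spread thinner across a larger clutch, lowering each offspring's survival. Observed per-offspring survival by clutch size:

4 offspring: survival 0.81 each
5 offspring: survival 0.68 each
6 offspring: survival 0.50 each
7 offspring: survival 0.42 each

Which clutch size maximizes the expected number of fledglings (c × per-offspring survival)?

Expected fledglings = c × s(c):
  c=4: 4 × 0.81 = 3.240
  c=5: 5 × 0.68 = 3.400
  c=6: 6 × 0.50 = 3.000
  c=7: 7 × 0.42 = 2.940
Maximum at c = 5 (3.400 fledglings).

5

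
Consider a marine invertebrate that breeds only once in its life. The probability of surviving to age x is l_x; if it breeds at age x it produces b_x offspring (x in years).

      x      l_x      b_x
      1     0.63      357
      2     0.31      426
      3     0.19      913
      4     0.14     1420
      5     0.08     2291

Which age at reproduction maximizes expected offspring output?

Expected offspring if breeding at age x = l_x × b_x:
  age 1: 0.63 × 357 = 224.910
  age 2: 0.31 × 426 = 132.060
  age 3: 0.19 × 913 = 173.470
  age 4: 0.14 × 1420 = 198.800
  age 5: 0.08 × 2291 = 183.280
Maximum at age 1 (224.910).

1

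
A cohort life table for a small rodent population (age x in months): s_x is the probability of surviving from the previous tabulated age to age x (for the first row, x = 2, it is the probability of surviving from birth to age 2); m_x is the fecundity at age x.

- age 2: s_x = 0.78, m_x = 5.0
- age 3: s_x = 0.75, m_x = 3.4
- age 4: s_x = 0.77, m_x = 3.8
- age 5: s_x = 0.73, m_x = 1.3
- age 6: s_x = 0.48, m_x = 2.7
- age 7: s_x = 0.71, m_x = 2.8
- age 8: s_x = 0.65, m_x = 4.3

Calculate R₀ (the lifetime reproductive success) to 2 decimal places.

9.08

Survivorship from birth: l_x = s_2·s_3·…·s_x.
  l_2 = 0.78000
  l_3 = 0.58500
  l_4 = 0.45045
  l_5 = 0.32883
  l_6 = 0.15784
  l_7 = 0.11206
  l_8 = 0.07284
R₀ = Σ l_x m_x:
  age 2: 0.78000 × 5.0 = 3.9000
  age 3: 0.58500 × 3.4 = 1.9890
  age 4: 0.45045 × 3.8 = 1.7117
  age 5: 0.32883 × 1.3 = 0.4275
  age 6: 0.15784 × 2.7 = 0.4262
  age 7: 0.11206 × 2.8 = 0.3138
  age 8: 0.07284 × 4.3 = 0.3132
R₀ = 3.9000 + 1.9890 + 1.7117 + 0.4275 + 0.4262 + 0.3138 + 0.3132 = 9.0813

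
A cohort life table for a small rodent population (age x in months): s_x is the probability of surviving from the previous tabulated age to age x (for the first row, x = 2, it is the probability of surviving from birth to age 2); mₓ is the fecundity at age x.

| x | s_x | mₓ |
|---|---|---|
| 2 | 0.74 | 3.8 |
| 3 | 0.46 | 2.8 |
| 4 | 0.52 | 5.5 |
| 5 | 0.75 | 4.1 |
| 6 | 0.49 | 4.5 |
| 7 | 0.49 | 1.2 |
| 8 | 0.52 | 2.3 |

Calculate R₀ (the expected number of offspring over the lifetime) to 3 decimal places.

5.652

Survivorship from birth: l_x = s_2·s_3·…·s_x.
  l_2 = 0.74000
  l_3 = 0.34040
  l_4 = 0.17701
  l_5 = 0.13276
  l_6 = 0.06505
  l_7 = 0.03187
  l_8 = 0.01657
R₀ = Σ l_x mₓ:
  age 2: 0.74000 × 3.8 = 2.8120
  age 3: 0.34040 × 2.8 = 0.9531
  age 4: 0.17701 × 5.5 = 0.9736
  age 5: 0.13276 × 4.1 = 0.5443
  age 6: 0.06505 × 4.5 = 0.2927
  age 7: 0.03187 × 1.2 = 0.0382
  age 8: 0.01657 × 2.3 = 0.0381
R₀ = 2.8120 + 0.9531 + 0.9736 + 0.5443 + 0.2927 + 0.0382 + 0.0381 = 5.6521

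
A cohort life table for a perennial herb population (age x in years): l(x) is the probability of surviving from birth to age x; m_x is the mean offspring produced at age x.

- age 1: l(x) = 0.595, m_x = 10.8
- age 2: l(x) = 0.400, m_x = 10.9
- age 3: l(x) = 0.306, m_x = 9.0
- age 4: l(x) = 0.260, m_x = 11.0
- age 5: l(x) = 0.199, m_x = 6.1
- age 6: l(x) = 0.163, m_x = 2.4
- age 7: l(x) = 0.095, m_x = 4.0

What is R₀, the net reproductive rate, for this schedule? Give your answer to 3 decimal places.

R₀ = Σ l(x) m_x:
  age 1: 0.595 × 10.8 = 6.4260
  age 2: 0.400 × 10.9 = 4.3600
  age 3: 0.306 × 9.0 = 2.7540
  age 4: 0.260 × 11.0 = 2.8600
  age 5: 0.199 × 6.1 = 1.2139
  age 6: 0.163 × 2.4 = 0.3912
  age 7: 0.095 × 4.0 = 0.3800
R₀ = 6.4260 + 4.3600 + 2.7540 + 2.8600 + 1.2139 + 0.3912 + 0.3800 = 18.3851

18.385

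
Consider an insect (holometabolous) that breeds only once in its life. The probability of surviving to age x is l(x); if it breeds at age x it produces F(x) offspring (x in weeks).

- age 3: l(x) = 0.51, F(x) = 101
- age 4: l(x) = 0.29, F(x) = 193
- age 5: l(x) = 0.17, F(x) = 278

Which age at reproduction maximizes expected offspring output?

Expected offspring if breeding at age x = l(x) × F(x):
  age 3: 0.51 × 101 = 51.510
  age 4: 0.29 × 193 = 55.970
  age 5: 0.17 × 278 = 47.260
Maximum at age 4 (55.970).

4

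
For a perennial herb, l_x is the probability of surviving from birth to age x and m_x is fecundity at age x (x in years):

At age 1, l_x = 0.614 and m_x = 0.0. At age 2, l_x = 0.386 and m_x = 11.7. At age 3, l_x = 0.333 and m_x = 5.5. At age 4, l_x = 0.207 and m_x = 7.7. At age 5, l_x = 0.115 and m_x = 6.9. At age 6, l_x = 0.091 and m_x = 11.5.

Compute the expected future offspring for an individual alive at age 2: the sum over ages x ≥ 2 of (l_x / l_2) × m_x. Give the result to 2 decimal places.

25.34

l_2 = 0.386. Conditional survival from age 2 to x is l_x / l_2.
  x=2: (0.386/0.386) × 11.7 = 11.7000
  x=3: (0.333/0.386) × 5.5 = 4.7448
  x=4: (0.207/0.386) × 7.7 = 4.1293
  x=5: (0.115/0.386) × 6.9 = 2.0557
  x=6: (0.091/0.386) × 11.5 = 2.7111
Sum = 11.7000 + 4.7448 + 4.1293 + 2.0557 + 2.7111 = 25.3409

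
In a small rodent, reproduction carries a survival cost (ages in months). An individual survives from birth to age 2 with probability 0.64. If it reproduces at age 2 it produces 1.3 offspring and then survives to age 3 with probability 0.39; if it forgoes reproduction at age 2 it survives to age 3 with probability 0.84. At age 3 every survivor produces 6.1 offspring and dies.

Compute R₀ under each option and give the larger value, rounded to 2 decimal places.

3.28

breed at age 2: R₀ = 0.64 × (1.3 + 0.39 × 6.1) = 0.64 × 3.6790 = 2.3546
delay to age 3: R₀ = 0.64 × (0.84 × 6.1) = 0.64 × 5.1240 = 3.2794
Higher: delay to age 3 (3.2794).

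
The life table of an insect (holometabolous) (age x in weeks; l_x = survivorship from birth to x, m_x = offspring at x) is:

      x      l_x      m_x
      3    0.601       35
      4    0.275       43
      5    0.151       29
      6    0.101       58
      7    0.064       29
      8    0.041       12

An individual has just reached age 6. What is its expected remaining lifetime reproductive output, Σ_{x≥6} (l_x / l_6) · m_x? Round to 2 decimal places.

l_6 = 0.101. Conditional survival from age 6 to x is l_x / l_6.
  x=6: (0.101/0.101) × 58 = 58.0000
  x=7: (0.064/0.101) × 29 = 18.3762
  x=8: (0.041/0.101) × 12 = 4.8713
Sum = 58.0000 + 18.3762 + 4.8713 = 81.2475

81.25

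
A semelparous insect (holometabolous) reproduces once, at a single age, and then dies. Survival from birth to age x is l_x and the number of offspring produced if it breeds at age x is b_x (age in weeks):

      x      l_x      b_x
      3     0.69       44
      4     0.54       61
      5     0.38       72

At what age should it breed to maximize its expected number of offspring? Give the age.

4

Expected offspring if breeding at age x = l_x × b_x:
  age 3: 0.69 × 44 = 30.360
  age 4: 0.54 × 61 = 32.940
  age 5: 0.38 × 72 = 27.360
Maximum at age 4 (32.940).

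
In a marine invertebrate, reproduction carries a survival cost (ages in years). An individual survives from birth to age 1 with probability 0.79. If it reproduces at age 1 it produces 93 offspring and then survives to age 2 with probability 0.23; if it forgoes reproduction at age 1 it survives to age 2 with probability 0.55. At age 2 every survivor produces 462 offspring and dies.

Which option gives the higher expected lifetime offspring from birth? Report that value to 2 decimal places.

breed at age 1: R₀ = 0.79 × (93 + 0.23 × 462) = 0.79 × 199.2600 = 157.4154
delay to age 2: R₀ = 0.79 × (0.55 × 462) = 0.79 × 254.1000 = 200.7390
Higher: delay to age 2 (200.7390).

200.74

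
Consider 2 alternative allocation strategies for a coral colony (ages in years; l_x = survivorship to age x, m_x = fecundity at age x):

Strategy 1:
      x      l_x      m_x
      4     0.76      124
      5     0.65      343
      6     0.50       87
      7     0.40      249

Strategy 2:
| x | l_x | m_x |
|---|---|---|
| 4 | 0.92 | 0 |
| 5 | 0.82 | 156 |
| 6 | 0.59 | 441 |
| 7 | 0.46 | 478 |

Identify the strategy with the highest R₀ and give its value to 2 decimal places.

607.99

Strategy 1: R₀ = 0.76×124 + 0.65×343 + 0.50×87 + 0.40×249 = 460.2900
Strategy 2: R₀ = 0.92×0 + 0.82×156 + 0.59×441 + 0.46×478 = 607.9900
Highest R₀: strategy 2 with 607.9900.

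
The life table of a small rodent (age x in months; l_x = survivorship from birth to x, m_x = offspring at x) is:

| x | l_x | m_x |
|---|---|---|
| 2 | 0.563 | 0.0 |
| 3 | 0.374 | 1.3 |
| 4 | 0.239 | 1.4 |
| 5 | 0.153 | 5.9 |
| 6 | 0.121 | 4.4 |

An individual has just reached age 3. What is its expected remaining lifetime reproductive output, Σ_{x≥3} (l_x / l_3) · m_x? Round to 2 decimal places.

l_3 = 0.374. Conditional survival from age 3 to x is l_x / l_3.
  x=3: (0.374/0.374) × 1.3 = 1.3000
  x=4: (0.239/0.374) × 1.4 = 0.8947
  x=5: (0.153/0.374) × 5.9 = 2.4136
  x=6: (0.121/0.374) × 4.4 = 1.4235
Sum = 1.3000 + 0.8947 + 2.4136 + 1.4235 = 6.0318

6.03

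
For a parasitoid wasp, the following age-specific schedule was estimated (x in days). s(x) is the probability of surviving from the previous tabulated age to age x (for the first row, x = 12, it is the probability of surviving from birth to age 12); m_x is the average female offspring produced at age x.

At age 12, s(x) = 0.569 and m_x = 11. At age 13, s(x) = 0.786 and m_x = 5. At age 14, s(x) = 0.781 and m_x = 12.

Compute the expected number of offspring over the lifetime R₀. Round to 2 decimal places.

Survivorship from birth: l_x = s_12·s_13·…·s_x.
  l_12 = 0.56900
  l_13 = 0.44723
  l_14 = 0.34929
R₀ = Σ l_x m_x:
  age 12: 0.56900 × 11 = 6.2590
  age 13: 0.44723 × 5 = 2.2362
  age 14: 0.34929 × 12 = 4.1915
R₀ = 6.2590 + 2.2362 + 4.1915 = 12.6866

12.69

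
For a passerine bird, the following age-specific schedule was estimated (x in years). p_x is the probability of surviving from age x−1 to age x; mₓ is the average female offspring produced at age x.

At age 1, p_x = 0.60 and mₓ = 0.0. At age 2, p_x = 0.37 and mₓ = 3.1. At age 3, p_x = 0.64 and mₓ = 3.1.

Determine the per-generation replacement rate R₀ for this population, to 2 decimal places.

1.13

Survivorship from birth: l_x = p_1·p_2·…·p_x.
  l_1 = 0.60000
  l_2 = 0.22200
  l_3 = 0.14208
R₀ = Σ l_x mₓ:
  age 1: 0.60000 × 0.0 = 0.0000
  age 2: 0.22200 × 3.1 = 0.6882
  age 3: 0.14208 × 3.1 = 0.4404
R₀ = 0.0000 + 0.6882 + 0.4404 = 1.1286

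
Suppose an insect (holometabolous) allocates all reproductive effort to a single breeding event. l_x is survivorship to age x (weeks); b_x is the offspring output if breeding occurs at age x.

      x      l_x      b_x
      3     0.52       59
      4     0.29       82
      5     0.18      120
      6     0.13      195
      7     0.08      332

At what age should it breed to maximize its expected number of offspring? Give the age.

Expected offspring if breeding at age x = l_x × b_x:
  age 3: 0.52 × 59 = 30.680
  age 4: 0.29 × 82 = 23.780
  age 5: 0.18 × 120 = 21.600
  age 6: 0.13 × 195 = 25.350
  age 7: 0.08 × 332 = 26.560
Maximum at age 3 (30.680).

3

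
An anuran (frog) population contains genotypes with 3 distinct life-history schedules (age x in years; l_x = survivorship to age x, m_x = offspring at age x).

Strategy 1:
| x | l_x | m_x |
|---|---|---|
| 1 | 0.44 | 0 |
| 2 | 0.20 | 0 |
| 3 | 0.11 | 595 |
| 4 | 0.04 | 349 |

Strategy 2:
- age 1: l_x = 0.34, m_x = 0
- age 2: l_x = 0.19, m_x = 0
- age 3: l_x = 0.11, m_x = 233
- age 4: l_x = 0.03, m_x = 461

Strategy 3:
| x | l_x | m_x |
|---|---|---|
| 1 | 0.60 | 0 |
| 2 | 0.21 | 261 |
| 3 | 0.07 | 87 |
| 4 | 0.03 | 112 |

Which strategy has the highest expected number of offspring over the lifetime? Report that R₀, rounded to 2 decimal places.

79.41

Strategy 1: R₀ = 0.44×0 + 0.20×0 + 0.11×595 + 0.04×349 = 79.4100
Strategy 2: R₀ = 0.34×0 + 0.19×0 + 0.11×233 + 0.03×461 = 39.4600
Strategy 3: R₀ = 0.60×0 + 0.21×261 + 0.07×87 + 0.03×112 = 64.2600
Highest R₀: strategy 1 with 79.4100.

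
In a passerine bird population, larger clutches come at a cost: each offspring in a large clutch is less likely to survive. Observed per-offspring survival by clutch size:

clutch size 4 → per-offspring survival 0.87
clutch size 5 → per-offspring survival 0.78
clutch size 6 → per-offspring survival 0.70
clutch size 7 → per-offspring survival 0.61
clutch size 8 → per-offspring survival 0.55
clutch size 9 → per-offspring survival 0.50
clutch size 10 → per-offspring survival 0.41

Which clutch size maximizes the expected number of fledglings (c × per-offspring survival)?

Expected fledglings = c × s(c):
  c=4: 4 × 0.87 = 3.480
  c=5: 5 × 0.78 = 3.900
  c=6: 6 × 0.70 = 4.200
  c=7: 7 × 0.61 = 4.270
  c=8: 8 × 0.55 = 4.400
  c=9: 9 × 0.50 = 4.500
  c=10: 10 × 0.41 = 4.100
Maximum at c = 9 (4.500 fledglings).

9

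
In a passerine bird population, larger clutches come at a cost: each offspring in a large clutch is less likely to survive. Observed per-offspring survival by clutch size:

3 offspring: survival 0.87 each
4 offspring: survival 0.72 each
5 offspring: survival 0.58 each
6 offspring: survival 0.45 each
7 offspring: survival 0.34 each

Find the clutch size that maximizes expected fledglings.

Expected fledglings = c × s(c):
  c=3: 3 × 0.87 = 2.610
  c=4: 4 × 0.72 = 2.880
  c=5: 5 × 0.58 = 2.900
  c=6: 6 × 0.45 = 2.700
  c=7: 7 × 0.34 = 2.380
Maximum at c = 5 (2.900 fledglings).

5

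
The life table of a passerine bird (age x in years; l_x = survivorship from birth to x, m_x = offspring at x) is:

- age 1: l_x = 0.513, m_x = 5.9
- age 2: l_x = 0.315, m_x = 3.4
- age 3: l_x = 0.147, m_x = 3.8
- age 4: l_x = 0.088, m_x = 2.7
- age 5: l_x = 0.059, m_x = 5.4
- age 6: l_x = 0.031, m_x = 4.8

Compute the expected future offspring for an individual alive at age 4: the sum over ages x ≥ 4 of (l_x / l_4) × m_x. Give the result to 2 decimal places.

l_4 = 0.088. Conditional survival from age 4 to x is l_x / l_4.
  x=4: (0.088/0.088) × 2.7 = 2.7000
  x=5: (0.059/0.088) × 5.4 = 3.6205
  x=6: (0.031/0.088) × 4.8 = 1.6909
Sum = 2.7000 + 3.6205 + 1.6909 = 8.0114

8.01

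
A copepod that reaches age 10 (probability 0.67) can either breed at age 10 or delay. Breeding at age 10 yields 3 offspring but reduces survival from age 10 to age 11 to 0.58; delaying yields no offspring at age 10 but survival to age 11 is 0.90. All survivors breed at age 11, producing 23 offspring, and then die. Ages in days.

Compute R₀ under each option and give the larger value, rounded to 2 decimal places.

breed at age 10: R₀ = 0.67 × (3 + 0.58 × 23) = 0.67 × 16.3400 = 10.9478
delay to age 11: R₀ = 0.67 × (0.90 × 23) = 0.67 × 20.7000 = 13.8690
Higher: delay to age 11 (13.8690).

13.87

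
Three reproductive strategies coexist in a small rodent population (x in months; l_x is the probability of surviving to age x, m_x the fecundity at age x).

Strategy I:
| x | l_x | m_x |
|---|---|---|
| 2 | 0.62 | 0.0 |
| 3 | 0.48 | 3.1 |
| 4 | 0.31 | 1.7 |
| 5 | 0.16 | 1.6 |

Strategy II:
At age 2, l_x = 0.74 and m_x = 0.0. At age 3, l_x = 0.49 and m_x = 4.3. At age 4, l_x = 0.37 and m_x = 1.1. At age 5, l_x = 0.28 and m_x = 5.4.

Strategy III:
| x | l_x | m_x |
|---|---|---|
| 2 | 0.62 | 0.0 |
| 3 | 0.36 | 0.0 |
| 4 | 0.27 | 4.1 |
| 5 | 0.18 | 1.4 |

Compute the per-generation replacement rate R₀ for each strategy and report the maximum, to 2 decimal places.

Strategy I: R₀ = 0.62×0.0 + 0.48×3.1 + 0.31×1.7 + 0.16×1.6 = 2.2710
Strategy II: R₀ = 0.74×0.0 + 0.49×4.3 + 0.37×1.1 + 0.28×5.4 = 4.0260
Strategy III: R₀ = 0.62×0.0 + 0.36×0.0 + 0.27×4.1 + 0.18×1.4 = 1.3590
Highest R₀: strategy II with 4.0260.

4.03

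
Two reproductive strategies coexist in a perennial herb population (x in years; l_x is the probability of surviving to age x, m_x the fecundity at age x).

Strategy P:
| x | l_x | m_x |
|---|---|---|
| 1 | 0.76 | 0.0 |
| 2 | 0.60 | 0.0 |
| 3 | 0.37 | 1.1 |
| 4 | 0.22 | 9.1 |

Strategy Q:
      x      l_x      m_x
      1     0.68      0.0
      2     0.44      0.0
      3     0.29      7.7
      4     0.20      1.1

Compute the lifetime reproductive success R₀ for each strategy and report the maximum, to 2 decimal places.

Strategy P: R₀ = 0.76×0.0 + 0.60×0.0 + 0.37×1.1 + 0.22×9.1 = 2.4090
Strategy Q: R₀ = 0.68×0.0 + 0.44×0.0 + 0.29×7.7 + 0.20×1.1 = 2.4530
Highest R₀: strategy Q with 2.4530.

2.45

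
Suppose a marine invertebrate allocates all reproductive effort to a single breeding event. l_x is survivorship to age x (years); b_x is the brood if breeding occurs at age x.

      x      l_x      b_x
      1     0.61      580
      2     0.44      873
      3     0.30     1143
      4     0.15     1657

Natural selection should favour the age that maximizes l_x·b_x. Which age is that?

2

Expected offspring if breeding at age x = l_x × b_x:
  age 1: 0.61 × 580 = 353.800
  age 2: 0.44 × 873 = 384.120
  age 3: 0.30 × 1143 = 342.900
  age 4: 0.15 × 1657 = 248.550
Maximum at age 2 (384.120).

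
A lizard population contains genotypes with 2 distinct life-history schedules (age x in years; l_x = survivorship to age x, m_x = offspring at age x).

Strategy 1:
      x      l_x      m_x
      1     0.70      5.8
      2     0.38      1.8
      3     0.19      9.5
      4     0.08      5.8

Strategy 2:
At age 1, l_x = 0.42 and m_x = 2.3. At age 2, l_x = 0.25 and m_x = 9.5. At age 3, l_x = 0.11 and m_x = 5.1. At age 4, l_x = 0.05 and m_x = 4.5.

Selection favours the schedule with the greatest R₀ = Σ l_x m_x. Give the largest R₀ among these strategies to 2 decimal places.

Strategy 1: R₀ = 0.70×5.8 + 0.38×1.8 + 0.19×9.5 + 0.08×5.8 = 7.0130
Strategy 2: R₀ = 0.42×2.3 + 0.25×9.5 + 0.11×5.1 + 0.05×4.5 = 4.1270
Highest R₀: strategy 1 with 7.0130.

7.01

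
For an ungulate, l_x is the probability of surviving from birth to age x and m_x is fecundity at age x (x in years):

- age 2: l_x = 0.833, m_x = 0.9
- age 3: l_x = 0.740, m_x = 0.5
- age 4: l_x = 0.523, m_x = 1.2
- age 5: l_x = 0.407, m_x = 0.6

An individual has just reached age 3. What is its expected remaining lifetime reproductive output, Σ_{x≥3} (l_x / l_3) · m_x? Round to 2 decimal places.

l_3 = 0.740. Conditional survival from age 3 to x is l_x / l_3.
  x=3: (0.740/0.740) × 0.5 = 0.5000
  x=4: (0.523/0.740) × 1.2 = 0.8481
  x=5: (0.407/0.740) × 0.6 = 0.3300
Sum = 0.5000 + 0.8481 + 0.3300 = 1.6781

1.68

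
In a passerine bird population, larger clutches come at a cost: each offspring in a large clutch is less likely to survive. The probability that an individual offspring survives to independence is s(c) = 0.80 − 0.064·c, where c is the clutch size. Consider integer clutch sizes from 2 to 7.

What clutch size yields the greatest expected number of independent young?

Expected independent young = c × s(c):
  c=2: 2 × 0.672 = 1.344
  c=3: 3 × 0.608 = 1.824
  c=4: 4 × 0.544 = 2.176
  c=5: 5 × 0.480 = 2.400
  c=6: 6 × 0.416 = 2.496
  c=7: 7 × 0.352 = 2.464
Maximum at c = 6 (2.496 independent young).

6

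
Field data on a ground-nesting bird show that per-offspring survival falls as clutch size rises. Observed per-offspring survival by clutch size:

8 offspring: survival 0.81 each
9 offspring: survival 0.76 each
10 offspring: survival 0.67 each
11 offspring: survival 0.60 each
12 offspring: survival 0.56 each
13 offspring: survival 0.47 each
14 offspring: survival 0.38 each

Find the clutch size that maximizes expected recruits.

9

Expected recruits = c × s(c):
  c=8: 8 × 0.81 = 6.480
  c=9: 9 × 0.76 = 6.840
  c=10: 10 × 0.67 = 6.700
  c=11: 11 × 0.60 = 6.600
  c=12: 12 × 0.56 = 6.720
  c=13: 13 × 0.47 = 6.110
  c=14: 14 × 0.38 = 5.320
Maximum at c = 9 (6.840 recruits).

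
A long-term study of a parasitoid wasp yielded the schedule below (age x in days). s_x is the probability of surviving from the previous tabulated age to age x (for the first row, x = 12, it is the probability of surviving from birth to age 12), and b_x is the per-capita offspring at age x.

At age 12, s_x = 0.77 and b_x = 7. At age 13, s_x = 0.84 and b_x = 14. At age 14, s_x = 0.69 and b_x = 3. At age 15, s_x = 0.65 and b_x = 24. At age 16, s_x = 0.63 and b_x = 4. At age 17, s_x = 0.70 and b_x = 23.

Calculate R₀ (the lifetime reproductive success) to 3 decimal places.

26.420

Survivorship from birth: l_x = s_12·s_13·…·s_x.
  l_12 = 0.77000
  l_13 = 0.64680
  l_14 = 0.44629
  l_15 = 0.29009
  l_16 = 0.18276
  l_17 = 0.12793
R₀ = Σ l_x b_x:
  age 12: 0.77000 × 7 = 5.3900
  age 13: 0.64680 × 14 = 9.0552
  age 14: 0.44629 × 3 = 1.3389
  age 15: 0.29009 × 24 = 6.9622
  age 16: 0.18276 × 4 = 0.7310
  age 17: 0.12793 × 23 = 2.9424
R₀ = 5.3900 + 9.0552 + 1.3389 + 6.9622 + 0.7310 + 2.9424 = 26.4197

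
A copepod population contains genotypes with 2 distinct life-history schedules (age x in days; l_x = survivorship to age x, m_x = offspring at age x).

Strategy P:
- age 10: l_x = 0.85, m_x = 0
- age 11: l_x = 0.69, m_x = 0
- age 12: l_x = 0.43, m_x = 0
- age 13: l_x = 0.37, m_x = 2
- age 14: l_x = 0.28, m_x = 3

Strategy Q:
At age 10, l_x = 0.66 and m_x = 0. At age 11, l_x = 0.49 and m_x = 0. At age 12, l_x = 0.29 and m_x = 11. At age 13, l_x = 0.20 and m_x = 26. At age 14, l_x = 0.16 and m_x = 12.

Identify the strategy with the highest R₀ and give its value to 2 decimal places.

Strategy P: R₀ = 0.85×0 + 0.69×0 + 0.43×0 + 0.37×2 + 0.28×3 = 1.5800
Strategy Q: R₀ = 0.66×0 + 0.49×0 + 0.29×11 + 0.20×26 + 0.16×12 = 10.3100
Highest R₀: strategy Q with 10.3100.

10.31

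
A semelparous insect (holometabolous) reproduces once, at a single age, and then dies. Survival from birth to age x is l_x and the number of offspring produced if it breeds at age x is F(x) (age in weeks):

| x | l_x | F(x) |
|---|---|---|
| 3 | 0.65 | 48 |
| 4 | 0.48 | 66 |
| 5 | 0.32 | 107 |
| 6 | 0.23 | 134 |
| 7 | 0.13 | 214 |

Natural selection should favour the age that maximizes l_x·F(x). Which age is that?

5

Expected offspring if breeding at age x = l_x × F(x):
  age 3: 0.65 × 48 = 31.200
  age 4: 0.48 × 66 = 31.680
  age 5: 0.32 × 107 = 34.240
  age 6: 0.23 × 134 = 30.820
  age 7: 0.13 × 214 = 27.820
Maximum at age 5 (34.240).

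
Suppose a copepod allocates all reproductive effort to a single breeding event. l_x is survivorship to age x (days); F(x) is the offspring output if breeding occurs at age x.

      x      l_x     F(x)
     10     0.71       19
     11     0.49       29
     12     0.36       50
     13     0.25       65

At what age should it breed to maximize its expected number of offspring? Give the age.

Expected offspring if breeding at age x = l_x × F(x):
  age 10: 0.71 × 19 = 13.490
  age 11: 0.49 × 29 = 14.210
  age 12: 0.36 × 50 = 18.000
  age 13: 0.25 × 65 = 16.250
Maximum at age 12 (18.000).

12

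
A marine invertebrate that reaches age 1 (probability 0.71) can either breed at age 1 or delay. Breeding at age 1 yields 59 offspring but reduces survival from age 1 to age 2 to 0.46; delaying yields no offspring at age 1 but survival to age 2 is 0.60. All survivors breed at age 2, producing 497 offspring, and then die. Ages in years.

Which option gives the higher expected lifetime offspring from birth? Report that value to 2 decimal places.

breed at age 1: R₀ = 0.71 × (59 + 0.46 × 497) = 0.71 × 287.6200 = 204.2102
delay to age 2: R₀ = 0.71 × (0.60 × 497) = 0.71 × 298.2000 = 211.7220
Higher: delay to age 2 (211.7220).

211.72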